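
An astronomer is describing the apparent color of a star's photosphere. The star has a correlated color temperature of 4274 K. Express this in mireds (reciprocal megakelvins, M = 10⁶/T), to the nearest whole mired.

M = 10⁶ / 4274 = 233.973 → 234 mireds.

234 mireds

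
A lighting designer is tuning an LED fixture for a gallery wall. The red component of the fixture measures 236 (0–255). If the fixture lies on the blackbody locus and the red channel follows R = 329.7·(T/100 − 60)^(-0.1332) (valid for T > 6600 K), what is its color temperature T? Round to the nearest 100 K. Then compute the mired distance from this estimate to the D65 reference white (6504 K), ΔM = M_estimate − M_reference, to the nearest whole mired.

-15 mireds

(t − 60)^(-0.1332) = 236/329.7 = 0.71580.
t − 60 = 0.71580^(1/-0.1332) = 0.71580^(-7.508) = 12.307, so t = 72.307.
T = 100·t = 7231 K → 7200 K to the nearest 100 K.
M_estimate = 10⁶/7200 = 138.89; M_reference = 10⁶/6504 = 153.75.
ΔM = 138.89 − 153.75 = -14.86 → -15 mireds.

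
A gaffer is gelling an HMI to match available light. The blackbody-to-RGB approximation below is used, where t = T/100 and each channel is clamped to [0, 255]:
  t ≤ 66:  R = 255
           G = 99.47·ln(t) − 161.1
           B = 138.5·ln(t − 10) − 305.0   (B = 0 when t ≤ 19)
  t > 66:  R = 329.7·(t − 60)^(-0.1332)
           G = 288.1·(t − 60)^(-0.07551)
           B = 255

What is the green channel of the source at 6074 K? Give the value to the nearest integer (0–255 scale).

247

t = 6074/100 = 60.74; the t ≤ 66 branch applies.
G = 99.47·ln 60.74 − 161.1 = 99.47·4.1066 − 161.1 = 247.384.
Rounded: 247.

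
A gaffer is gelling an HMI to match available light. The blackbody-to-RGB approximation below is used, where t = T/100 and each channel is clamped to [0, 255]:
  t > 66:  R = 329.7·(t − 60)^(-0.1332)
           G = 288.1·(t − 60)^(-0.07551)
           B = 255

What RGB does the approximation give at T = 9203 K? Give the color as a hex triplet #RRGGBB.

t = 9203/100 = 92.03; the t > 66 branch applies.
R = 329.7·(92.03 − 60)^(-0.1332) = 329.7·32.03^(-0.1332) = 329.7·0.63017 = 207.768.
G = 288.1·(92.03 − 60)^(-0.07551) = 288.1·32.03^(-0.07551) = 288.1·0.76969 = 221.747.
B = 255 by definition for t > 66.
Rounded: (208, 222, 255).
In hex: #D0DEFF.

#D0DEFF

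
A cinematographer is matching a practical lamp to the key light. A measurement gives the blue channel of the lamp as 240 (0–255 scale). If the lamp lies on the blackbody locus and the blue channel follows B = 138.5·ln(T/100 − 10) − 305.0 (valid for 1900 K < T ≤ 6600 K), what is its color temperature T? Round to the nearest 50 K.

ln(t − 10) = (240 + 305.0) / 138.5 = 3.9350.
t − 10 = e^3.9350 = 51.163, so t = 61.163.
T = 100·t = 6116 K → 6100 K to the nearest 50 K.

6100 K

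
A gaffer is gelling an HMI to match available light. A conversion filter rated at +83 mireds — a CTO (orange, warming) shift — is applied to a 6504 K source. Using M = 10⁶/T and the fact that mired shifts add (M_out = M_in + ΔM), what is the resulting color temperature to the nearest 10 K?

M_in = 10⁶/6504 = 153.75 mireds.
M_out = 153.75 + (+83) = 236.75 mireds.
T_out = 10⁶/236.75 = 4223.8 K → 4220 K.

4220 K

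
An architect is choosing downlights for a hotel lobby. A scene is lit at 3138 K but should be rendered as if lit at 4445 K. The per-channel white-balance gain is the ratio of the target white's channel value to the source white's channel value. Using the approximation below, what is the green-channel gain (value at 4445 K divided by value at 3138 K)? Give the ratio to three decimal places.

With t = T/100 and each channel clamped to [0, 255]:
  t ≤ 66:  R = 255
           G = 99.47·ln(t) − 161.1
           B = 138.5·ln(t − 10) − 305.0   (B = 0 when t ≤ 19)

At 3138 K (t = 31.38):
  G = 99.47·ln 31.38 − 161.1 = 99.47·3.4462 − 161.1 = 181.691.
At 4445 K (t = 44.45):
  G = 99.47·ln 44.45 − 161.1 = 99.47·3.7944 − 161.1 = 216.325.
Gain = 216.325 / 181.691 = 1.1906 → 1.191.

1.191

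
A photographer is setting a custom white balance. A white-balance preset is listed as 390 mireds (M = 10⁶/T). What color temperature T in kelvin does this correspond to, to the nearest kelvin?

2564 K

T = 10⁶ / 390 = 2564.10 K → 2564 K.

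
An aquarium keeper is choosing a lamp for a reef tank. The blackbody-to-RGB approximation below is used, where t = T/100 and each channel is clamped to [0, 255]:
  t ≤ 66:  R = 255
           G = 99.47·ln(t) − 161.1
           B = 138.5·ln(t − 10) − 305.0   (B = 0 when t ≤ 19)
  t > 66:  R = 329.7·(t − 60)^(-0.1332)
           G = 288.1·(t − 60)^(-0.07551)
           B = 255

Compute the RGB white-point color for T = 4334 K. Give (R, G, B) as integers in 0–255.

t = 4334/100 = 43.34; the t ≤ 66 branch applies.
R = 255 by definition for t ≤ 66.
G = 99.47·ln 43.34 − 161.1 = 99.47·3.7691 − 161.1 = 213.810.
B = 138.5·ln(43.34 − 10) − 305.0 = 138.5·ln 33.34 − 305.0 = 138.5·3.5068 − 305.0 = 180.686.
Rounded: (255, 214, 181).

(255, 214, 181)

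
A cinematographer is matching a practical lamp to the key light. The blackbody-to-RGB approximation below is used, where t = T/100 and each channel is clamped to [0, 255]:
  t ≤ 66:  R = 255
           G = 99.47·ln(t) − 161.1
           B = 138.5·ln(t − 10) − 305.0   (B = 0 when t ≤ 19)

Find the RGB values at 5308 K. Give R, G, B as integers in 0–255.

t = 5308/100 = 53.08; the t ≤ 66 branch applies.
R = 255 by definition for t ≤ 66.
G = 99.47·ln 53.08 − 161.1 = 99.47·3.9718 − 161.1 = 233.975.
B = 138.5·ln(53.08 − 10) − 305.0 = 138.5·ln 43.08 − 305.0 = 138.5·3.7631 − 305.0 = 216.184.
Rounded: (255, 234, 216).

R=255, G=234, B=216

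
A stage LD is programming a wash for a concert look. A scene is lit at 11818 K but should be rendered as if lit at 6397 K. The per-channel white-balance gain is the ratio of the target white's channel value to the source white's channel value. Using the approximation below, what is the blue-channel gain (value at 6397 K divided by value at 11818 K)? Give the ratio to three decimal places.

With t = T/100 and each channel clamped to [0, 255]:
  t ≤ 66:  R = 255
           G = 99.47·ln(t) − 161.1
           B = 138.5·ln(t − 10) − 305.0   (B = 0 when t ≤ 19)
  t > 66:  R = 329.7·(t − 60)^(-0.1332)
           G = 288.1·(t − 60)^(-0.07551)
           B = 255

0.970

At 11818 K (t = 118.18):
  B = 255 by definition for t > 66.
At 6397 K (t = 63.97):
  B = 138.5·ln(63.97 − 10) − 305.0 = 138.5·ln 53.97 − 305.0 = 138.5·3.9884 − 305.0 = 247.397.
Gain = 247.397 / 255.000 = 0.9702 → 0.970.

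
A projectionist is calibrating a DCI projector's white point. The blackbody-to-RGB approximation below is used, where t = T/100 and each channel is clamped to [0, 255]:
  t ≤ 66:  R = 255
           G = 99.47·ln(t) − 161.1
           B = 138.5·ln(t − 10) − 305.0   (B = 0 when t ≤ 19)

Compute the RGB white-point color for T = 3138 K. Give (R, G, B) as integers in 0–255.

t = 3138/100 = 31.38; the t ≤ 66 branch applies.
R = 255 by definition for t ≤ 66.
G = 99.47·ln 31.38 − 161.1 = 99.47·3.4462 − 161.1 = 181.691.
B = 138.5·ln(31.38 − 10) − 305.0 = 138.5·ln 21.38 − 305.0 = 138.5·3.0625 − 305.0 = 119.150.
Rounded: (255, 182, 119).

(255, 182, 119)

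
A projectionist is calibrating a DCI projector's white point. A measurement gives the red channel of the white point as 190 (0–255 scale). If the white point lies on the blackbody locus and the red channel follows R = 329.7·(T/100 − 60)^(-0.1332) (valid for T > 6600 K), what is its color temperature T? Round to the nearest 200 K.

(t − 60)^(-0.1332) = 190/329.7 = 0.57628.
t − 60 = 0.57628^(1/-0.1332) = 0.57628^(-7.508) = 62.667, so t = 122.667.
T = 100·t = 12267 K → 12200 K to the nearest 200 K.

12200 K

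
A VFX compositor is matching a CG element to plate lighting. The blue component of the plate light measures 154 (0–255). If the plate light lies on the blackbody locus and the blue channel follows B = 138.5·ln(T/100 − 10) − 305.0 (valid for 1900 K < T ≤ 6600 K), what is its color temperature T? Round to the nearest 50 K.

3750 K

ln(t − 10) = (154 + 305.0) / 138.5 = 3.3141.
t − 10 = e^3.3141 = 27.497, so t = 37.497.
T = 100·t = 3750 K → 3750 K to the nearest 50 K.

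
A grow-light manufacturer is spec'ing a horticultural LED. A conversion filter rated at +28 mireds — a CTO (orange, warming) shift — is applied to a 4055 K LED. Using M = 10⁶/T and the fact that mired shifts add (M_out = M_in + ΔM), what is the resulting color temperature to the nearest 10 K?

M_in = 10⁶/4055 = 246.61 mireds.
M_out = 246.61 + (+28) = 274.61 mireds.
T_out = 10⁶/274.61 = 3641.5 K → 3640 K.

3640 K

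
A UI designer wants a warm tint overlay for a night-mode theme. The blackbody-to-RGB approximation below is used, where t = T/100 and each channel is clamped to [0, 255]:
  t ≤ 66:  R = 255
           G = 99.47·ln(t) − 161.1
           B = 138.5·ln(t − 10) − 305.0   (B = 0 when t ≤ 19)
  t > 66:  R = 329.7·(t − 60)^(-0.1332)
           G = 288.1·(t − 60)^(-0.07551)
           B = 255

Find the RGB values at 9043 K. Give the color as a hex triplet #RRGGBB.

#D1DFFF

t = 9043/100 = 90.43; the t > 66 branch applies.
R = 329.7·(90.43 − 60)^(-0.1332) = 329.7·30.43^(-0.1332) = 329.7·0.63449 = 209.191.
G = 288.1·(90.43 − 60)^(-0.07551) = 288.1·30.43^(-0.07551) = 288.1·0.77267 = 222.607.
B = 255 by definition for t > 66.
Rounded: (209, 223, 255).
In hex: #D1DFFF.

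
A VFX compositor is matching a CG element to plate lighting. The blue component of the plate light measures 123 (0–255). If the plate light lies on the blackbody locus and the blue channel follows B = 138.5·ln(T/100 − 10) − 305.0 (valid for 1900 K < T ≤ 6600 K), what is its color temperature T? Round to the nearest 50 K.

ln(t − 10) = (123 + 305.0) / 138.5 = 3.0903.
t − 10 = e^3.0903 = 21.983, so t = 31.983.
T = 100·t = 3198 K → 3200 K to the nearest 50 K.

3200 K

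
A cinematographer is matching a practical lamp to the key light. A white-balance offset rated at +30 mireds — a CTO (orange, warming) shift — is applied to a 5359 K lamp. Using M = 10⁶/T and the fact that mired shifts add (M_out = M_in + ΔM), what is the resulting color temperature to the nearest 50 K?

4600 K

M_in = 10⁶/5359 = 186.60 mireds.
M_out = 186.60 + (+30) = 216.60 mireds.
T_out = 10⁶/216.60 = 4616.8 K → 4600 K.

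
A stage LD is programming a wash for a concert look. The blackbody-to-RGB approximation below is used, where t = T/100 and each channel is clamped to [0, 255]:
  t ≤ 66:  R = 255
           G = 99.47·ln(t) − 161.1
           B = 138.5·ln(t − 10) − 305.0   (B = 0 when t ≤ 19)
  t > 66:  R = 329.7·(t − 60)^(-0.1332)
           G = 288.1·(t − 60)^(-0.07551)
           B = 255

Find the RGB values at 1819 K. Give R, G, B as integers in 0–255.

R=255, G=127, B=0

t = 1819/100 = 18.19; the t ≤ 66 branch applies.
R = 255 by definition for t ≤ 66.
G = 99.47·ln 18.19 − 161.1 = 99.47·2.9009 − 161.1 = 127.450.
t = 18.19 ≤ 19, so B = 0.
Rounded: (255, 127, 0).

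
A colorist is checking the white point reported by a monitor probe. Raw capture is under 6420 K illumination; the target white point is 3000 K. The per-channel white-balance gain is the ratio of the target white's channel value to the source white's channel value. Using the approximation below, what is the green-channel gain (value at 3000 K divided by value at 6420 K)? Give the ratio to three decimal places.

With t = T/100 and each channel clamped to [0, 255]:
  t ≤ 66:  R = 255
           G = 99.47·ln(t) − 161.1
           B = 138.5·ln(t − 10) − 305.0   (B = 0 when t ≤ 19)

0.701

At 6420 K (t = 64.2):
  G = 99.47·ln 64.2 − 161.1 = 99.47·4.1620 − 161.1 = 252.894.
At 3000 K (t = 30):
  G = 99.47·ln 30 − 161.1 = 99.47·3.4012 − 161.1 = 177.217.
Gain = 177.217 / 252.894 = 0.7008 → 0.701.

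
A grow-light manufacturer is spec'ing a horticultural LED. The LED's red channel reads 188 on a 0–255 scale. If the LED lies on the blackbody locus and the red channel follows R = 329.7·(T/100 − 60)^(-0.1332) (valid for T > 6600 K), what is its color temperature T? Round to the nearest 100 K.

(t − 60)^(-0.1332) = 188/329.7 = 0.57022.
t − 60 = 0.57022^(1/-0.1332) = 0.57022^(-7.508) = 67.848, so t = 127.848.
T = 100·t = 12785 K → 12800 K to the nearest 100 K.

12800 K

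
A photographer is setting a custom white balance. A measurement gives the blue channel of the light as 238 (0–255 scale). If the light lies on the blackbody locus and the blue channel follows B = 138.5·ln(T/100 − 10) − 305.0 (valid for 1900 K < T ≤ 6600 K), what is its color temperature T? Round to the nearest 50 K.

ln(t − 10) = (238 + 305.0) / 138.5 = 3.9206.
t − 10 = e^3.9206 = 50.430, so t = 60.430.
T = 100·t = 6043 K → 6050 K to the nearest 50 K.

6050 K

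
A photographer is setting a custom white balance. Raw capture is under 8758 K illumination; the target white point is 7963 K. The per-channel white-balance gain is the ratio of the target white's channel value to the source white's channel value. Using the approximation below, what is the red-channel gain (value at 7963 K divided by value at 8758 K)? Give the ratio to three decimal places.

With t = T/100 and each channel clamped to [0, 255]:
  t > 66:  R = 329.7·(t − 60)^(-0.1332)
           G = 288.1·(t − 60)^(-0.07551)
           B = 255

1.046

At 8758 K (t = 87.58):
  R = 329.7·(87.58 − 60)^(-0.1332) = 329.7·27.58^(-0.1332) = 329.7·0.64285 = 211.949.
At 7963 K (t = 79.63):
  R = 329.7·(79.63 − 60)^(-0.1332) = 329.7·19.63^(-0.1332) = 329.7·0.67264 = 221.770.
Gain = 221.770 / 211.949 = 1.0463 → 1.046.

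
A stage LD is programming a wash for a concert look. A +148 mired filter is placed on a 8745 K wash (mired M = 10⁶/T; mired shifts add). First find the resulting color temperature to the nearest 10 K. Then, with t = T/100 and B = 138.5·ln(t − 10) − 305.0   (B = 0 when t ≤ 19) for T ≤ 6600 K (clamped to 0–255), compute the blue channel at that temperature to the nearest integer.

M_in = 10⁶/8745 = 114.35; M_out = 114.35 + (+148) = 262.35.
T_out = 10⁶/262.35 = 3811.7 K → 3810 K; t = 38.1.
B = 138.5·ln(38.1 − 10) − 305.0 = 138.5·ln 28.1 − 305.0 = 138.5·3.3358 − 305.0 = 157.004.
Rounded: 157.

157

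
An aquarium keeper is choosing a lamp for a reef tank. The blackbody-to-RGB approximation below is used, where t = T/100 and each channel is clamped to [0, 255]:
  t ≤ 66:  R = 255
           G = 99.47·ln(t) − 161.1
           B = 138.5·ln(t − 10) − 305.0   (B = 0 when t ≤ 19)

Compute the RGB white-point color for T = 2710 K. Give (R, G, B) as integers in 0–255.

(255, 167, 88)

t = 2710/100 = 27.1; the t ≤ 66 branch applies.
R = 255 by definition for t ≤ 66.
G = 99.47·ln 27.1 − 161.1 = 99.47·3.2995 − 161.1 = 167.105.
B = 138.5·ln(27.1 − 10) − 305.0 = 138.5·ln 17.1 − 305.0 = 138.5·2.8391 − 305.0 = 88.212.
Rounded: (255, 167, 88).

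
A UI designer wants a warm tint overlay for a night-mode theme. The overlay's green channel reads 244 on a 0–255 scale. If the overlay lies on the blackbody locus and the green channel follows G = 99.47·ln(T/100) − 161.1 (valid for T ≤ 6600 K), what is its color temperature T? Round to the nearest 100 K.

5900 K

ln t = (244 + 161.1) / 99.47 = 4.0726.
t = e^4.0726 = 58.709.
T = 100·t = 5871 K → 5900 K to the nearest 100 K.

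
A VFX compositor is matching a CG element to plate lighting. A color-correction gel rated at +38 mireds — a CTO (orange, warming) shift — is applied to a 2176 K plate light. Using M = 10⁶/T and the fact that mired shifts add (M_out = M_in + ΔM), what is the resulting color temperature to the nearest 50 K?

M_in = 10⁶/2176 = 459.56 mireds.
M_out = 459.56 + (+38) = 497.56 mireds.
T_out = 10⁶/497.56 = 2009.8 K → 2000 K.

2000 K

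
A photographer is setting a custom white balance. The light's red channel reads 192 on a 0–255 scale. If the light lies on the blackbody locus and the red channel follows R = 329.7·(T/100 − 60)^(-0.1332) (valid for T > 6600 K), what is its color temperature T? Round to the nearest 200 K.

11800 K

(t − 60)^(-0.1332) = 192/329.7 = 0.58235.
t − 60 = 0.58235^(1/-0.1332) = 0.58235^(-7.508) = 57.929, so t = 117.929.
T = 100·t = 11793 K → 11800 K to the nearest 200 K.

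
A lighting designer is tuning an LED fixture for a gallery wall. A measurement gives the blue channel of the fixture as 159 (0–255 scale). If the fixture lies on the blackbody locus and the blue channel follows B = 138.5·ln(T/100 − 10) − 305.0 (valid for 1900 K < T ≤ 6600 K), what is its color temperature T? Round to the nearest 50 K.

ln(t − 10) = (159 + 305.0) / 138.5 = 3.3502.
t − 10 = e^3.3502 = 28.508, so t = 38.508.
T = 100·t = 3851 K → 3850 K to the nearest 50 K.

3850 K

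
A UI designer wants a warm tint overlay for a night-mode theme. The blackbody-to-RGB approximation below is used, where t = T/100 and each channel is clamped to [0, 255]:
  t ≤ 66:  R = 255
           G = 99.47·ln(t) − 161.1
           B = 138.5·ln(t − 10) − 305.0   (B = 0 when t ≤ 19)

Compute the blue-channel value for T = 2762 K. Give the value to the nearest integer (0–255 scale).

92

t = 2762/100 = 27.62; the t ≤ 66 branch applies.
B = 138.5·ln(27.62 − 10) − 305.0 = 138.5·ln 17.62 − 305.0 = 138.5·2.8690 − 305.0 = 92.361.
Rounded: 92.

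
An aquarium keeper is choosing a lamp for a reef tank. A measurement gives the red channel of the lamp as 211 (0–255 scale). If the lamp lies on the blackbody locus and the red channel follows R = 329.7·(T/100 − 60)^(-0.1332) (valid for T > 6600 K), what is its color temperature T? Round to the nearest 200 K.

(t − 60)^(-0.1332) = 211/329.7 = 0.63998.
t − 60 = 0.63998^(1/-0.1332) = 0.63998^(-7.508) = 28.525, so t = 88.525.
T = 100·t = 8853 K → 8800 K to the nearest 200 K.

8800 K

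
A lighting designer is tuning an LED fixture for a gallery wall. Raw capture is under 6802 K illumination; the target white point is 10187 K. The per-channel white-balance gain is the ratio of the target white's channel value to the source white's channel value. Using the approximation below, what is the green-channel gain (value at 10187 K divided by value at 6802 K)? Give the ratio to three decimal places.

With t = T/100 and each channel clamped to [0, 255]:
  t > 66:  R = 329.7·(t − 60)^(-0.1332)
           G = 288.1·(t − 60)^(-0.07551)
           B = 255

At 6802 K (t = 68.02):
  G = 288.1·(68.02 − 60)^(-0.07551) = 288.1·8.02^(-0.07551) = 288.1·0.85453 = 246.189.
At 10187 K (t = 101.87):
  G = 288.1·(101.87 − 60)^(-0.07551) = 288.1·41.87^(-0.07551) = 288.1·0.75428 = 217.307.
Gain = 217.307 / 246.189 = 0.8827 → 0.883.

0.883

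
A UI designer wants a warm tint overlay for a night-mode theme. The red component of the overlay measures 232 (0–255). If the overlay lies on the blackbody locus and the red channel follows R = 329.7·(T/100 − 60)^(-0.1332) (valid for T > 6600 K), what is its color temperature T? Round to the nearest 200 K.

7400 K

(t − 60)^(-0.1332) = 232/329.7 = 0.70367.
t − 60 = 0.70367^(1/-0.1332) = 0.70367^(-7.508) = 13.992, so t = 73.992.
T = 100·t = 7399 K → 7400 K to the nearest 200 K.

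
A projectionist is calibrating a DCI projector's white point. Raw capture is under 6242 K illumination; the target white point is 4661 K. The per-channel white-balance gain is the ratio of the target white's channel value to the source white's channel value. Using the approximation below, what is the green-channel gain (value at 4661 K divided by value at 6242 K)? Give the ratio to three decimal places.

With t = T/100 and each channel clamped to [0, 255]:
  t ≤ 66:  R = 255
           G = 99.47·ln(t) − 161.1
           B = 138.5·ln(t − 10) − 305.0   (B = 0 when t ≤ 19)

0.884

At 6242 K (t = 62.42):
  G = 99.47·ln 62.42 − 161.1 = 99.47·4.1339 − 161.1 = 250.098.
At 4661 K (t = 46.61):
  G = 99.47·ln 46.61 − 161.1 = 99.47·3.8418 − 161.1 = 221.045.
Gain = 221.045 / 250.098 = 0.8838 → 0.884.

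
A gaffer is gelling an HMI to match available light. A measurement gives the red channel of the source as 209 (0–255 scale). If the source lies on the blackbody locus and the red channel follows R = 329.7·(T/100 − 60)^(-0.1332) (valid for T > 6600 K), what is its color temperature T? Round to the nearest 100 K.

(t − 60)^(-0.1332) = 209/329.7 = 0.63391.
t − 60 = 0.63391^(1/-0.1332) = 0.63391^(-7.508) = 30.639, so t = 90.639.
T = 100·t = 9064 K → 9100 K to the nearest 100 K.

9100 K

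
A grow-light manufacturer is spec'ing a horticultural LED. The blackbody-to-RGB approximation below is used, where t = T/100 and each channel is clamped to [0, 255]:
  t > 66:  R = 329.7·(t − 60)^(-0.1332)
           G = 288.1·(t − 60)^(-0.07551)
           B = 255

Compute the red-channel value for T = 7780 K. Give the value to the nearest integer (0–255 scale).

t = 7780/100 = 77.8; the t > 66 branch applies.
R = 329.7·(77.8 − 60)^(-0.1332) = 329.7·17.8^(-0.1332) = 329.7·0.68147 = 224.679.
Rounded: 225.

225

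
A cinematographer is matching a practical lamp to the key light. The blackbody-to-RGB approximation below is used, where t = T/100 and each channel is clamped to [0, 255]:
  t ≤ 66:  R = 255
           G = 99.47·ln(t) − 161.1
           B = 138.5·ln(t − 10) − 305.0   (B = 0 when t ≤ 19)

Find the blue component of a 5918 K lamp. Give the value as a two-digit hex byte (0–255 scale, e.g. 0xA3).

0xEB

t = 5918/100 = 59.18; the t ≤ 66 branch applies.
B = 138.5·ln(59.18 − 10) − 305.0 = 138.5·ln 49.18 − 305.0 = 138.5·3.8955 − 305.0 = 234.525.
Rounded: 235; in hex, 0xEB.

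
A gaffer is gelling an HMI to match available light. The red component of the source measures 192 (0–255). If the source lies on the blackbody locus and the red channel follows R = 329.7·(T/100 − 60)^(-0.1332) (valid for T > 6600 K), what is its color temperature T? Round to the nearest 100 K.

(t − 60)^(-0.1332) = 192/329.7 = 0.58235.
t − 60 = 0.58235^(1/-0.1332) = 0.58235^(-7.508) = 57.929, so t = 117.929.
T = 100·t = 11793 K → 11800 K to the nearest 100 K.

11800 K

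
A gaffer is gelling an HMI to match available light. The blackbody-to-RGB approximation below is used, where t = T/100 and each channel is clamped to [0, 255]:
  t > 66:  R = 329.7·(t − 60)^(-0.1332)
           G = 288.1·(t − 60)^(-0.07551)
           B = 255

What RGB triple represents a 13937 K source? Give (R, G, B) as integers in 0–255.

t = 13937/100 = 139.37; the t > 66 branch applies.
R = 329.7·(139.37 − 60)^(-0.1332) = 329.7·79.37^(-0.1332) = 329.7·0.55843 = 184.113.
G = 288.1·(139.37 − 60)^(-0.07551) = 288.1·79.37^(-0.07551) = 288.1·0.71872 = 207.062.
B = 255 by definition for t > 66.
Rounded: (184, 207, 255).

(184, 207, 255)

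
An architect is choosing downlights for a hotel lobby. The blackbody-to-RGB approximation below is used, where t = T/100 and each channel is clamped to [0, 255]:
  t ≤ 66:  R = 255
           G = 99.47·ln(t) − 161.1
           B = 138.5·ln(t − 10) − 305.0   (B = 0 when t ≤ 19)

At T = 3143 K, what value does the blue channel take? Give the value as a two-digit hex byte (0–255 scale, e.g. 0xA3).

0x77

t = 3143/100 = 31.43; the t ≤ 66 branch applies.
B = 138.5·ln(31.43 − 10) − 305.0 = 138.5·ln 21.43 − 305.0 = 138.5·3.0648 − 305.0 = 119.474.
Rounded: 119; in hex, 0x77.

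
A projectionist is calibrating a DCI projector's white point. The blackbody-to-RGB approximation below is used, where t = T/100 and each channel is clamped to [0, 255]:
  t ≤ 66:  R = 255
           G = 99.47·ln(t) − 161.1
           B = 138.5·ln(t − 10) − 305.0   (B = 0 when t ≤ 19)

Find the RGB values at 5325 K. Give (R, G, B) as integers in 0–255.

t = 5325/100 = 53.25; the t ≤ 66 branch applies.
R = 255 by definition for t ≤ 66.
G = 99.47·ln 53.25 − 161.1 = 99.47·3.9750 − 161.1 = 234.293.
B = 138.5·ln(53.25 − 10) − 305.0 = 138.5·ln 43.25 − 305.0 = 138.5·3.7670 − 305.0 = 216.729.
Rounded: (255, 234, 217).

(255, 234, 217)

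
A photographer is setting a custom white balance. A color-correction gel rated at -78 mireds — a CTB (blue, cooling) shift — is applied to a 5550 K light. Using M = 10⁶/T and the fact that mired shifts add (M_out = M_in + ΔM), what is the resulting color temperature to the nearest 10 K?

M_in = 10⁶/5550 = 180.18 mireds.
M_out = 180.18 + (-78) = 102.18 mireds.
T_out = 10⁶/102.18 = 9786.6 K → 9790 K.

9790 K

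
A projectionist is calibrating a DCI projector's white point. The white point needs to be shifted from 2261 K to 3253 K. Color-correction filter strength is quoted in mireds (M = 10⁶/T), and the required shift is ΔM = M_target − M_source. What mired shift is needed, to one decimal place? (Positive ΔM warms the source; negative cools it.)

M_source = 10⁶/2261 = 442.282; M_target = 10⁶/3253 = 307.409.
ΔM = 307.409 − 442.282 = -134.874 → -134.9 mireds, a cooling shift.

-134.9 mireds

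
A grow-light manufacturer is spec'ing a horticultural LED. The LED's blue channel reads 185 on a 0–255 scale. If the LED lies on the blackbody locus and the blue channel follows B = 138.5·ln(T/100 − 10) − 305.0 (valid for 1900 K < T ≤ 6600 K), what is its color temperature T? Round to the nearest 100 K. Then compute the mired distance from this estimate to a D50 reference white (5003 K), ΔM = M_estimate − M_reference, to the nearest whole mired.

+27 mireds

ln(t − 10) = (185 + 305.0) / 138.5 = 3.5379.
t − 10 = e^3.5379 = 34.395, so t = 44.395.
T = 100·t = 4439 K → 4400 K to the nearest 100 K.
M_estimate = 10⁶/4400 = 227.27; M_reference = 10⁶/5003 = 199.88.
ΔM = 227.27 − 199.88 = 27.39 → +27 mireds.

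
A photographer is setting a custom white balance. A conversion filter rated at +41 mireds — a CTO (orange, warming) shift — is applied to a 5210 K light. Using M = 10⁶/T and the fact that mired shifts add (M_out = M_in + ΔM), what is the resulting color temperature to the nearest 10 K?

M_in = 10⁶/5210 = 191.94 mireds.
M_out = 191.94 + (+41) = 232.94 mireds.
T_out = 10⁶/232.94 = 4293.0 K → 4290 K.

4290 K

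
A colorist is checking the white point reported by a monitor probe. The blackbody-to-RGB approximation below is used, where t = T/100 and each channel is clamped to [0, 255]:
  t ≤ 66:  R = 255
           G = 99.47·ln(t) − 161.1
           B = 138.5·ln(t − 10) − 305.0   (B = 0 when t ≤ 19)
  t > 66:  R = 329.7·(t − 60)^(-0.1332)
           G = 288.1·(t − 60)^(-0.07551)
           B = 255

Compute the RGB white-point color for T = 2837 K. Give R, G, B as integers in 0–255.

t = 2837/100 = 28.37; the t ≤ 66 branch applies.
R = 255 by definition for t ≤ 66.
G = 99.47·ln 28.37 − 161.1 = 99.47·3.3453 − 161.1 = 171.660.
B = 138.5·ln(28.37 − 10) − 305.0 = 138.5·ln 18.37 − 305.0 = 138.5·2.9107 − 305.0 = 98.135.
Rounded: (255, 172, 98).

R=255, G=172, B=98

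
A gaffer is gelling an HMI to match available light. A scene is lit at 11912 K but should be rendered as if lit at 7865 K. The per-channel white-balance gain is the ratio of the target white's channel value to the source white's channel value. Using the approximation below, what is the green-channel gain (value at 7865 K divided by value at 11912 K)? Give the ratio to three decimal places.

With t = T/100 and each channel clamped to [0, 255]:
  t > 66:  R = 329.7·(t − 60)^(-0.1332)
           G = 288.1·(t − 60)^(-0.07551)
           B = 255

1.091

At 11912 K (t = 119.12):
  G = 288.1·(119.12 − 60)^(-0.07551) = 288.1·59.12^(-0.07551) = 288.1·0.73488 = 211.719.
At 7865 K (t = 78.65):
  G = 288.1·(78.65 − 60)^(-0.07551) = 288.1·18.65^(-0.07551) = 288.1·0.80177 = 230.991.
Gain = 230.991 / 211.719 = 1.0910 → 1.091.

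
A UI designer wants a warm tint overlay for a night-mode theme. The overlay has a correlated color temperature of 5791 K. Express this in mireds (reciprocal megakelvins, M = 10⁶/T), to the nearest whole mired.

M = 10⁶ / 5791 = 172.682 → 173 mireds.

173 mireds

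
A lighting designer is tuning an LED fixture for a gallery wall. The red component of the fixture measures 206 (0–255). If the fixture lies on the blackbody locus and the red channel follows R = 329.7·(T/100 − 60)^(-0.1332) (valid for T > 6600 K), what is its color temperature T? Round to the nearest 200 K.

(t − 60)^(-0.1332) = 206/329.7 = 0.62481.
t − 60 = 0.62481^(1/-0.1332) = 0.62481^(-7.508) = 34.152, so t = 94.152.
T = 100·t = 9415 K → 9400 K to the nearest 200 K.

9400 K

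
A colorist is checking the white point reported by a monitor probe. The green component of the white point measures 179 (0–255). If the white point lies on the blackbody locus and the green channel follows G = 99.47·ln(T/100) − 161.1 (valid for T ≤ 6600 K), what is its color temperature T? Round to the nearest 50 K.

3050 K

ln t = (179 + 161.1) / 99.47 = 3.4191.
t = e^3.4191 = 30.543.
T = 100·t = 3054 K → 3050 K to the nearest 50 K.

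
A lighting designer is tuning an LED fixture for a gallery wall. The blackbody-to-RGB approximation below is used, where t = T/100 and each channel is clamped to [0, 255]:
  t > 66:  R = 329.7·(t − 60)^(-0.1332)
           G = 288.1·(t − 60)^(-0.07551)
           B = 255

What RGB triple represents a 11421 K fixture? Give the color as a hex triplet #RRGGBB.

#C2D5FF

t = 11421/100 = 114.21; the t > 66 branch applies.
R = 329.7·(114.21 − 60)^(-0.1332) = 329.7·54.21^(-0.1332) = 329.7·0.58752 = 193.704.
G = 288.1·(114.21 − 60)^(-0.07551) = 288.1·54.21^(-0.07551) = 288.1·0.73971 = 213.110.
B = 255 by definition for t > 66.
Rounded: (194, 213, 255).
In hex: #C2D5FF.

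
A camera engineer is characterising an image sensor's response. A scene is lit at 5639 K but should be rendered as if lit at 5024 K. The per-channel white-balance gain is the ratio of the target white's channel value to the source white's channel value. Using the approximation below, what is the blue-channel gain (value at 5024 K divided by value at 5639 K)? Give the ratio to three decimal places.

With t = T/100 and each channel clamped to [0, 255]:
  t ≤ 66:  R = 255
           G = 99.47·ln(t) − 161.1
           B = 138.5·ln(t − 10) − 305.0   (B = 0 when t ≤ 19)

At 5639 K (t = 56.39):
  B = 138.5·ln(56.39 − 10) − 305.0 = 138.5·ln 46.39 − 305.0 = 138.5·3.8371 − 305.0 = 226.436.
At 5024 K (t = 50.24):
  B = 138.5·ln(50.24 − 10) − 305.0 = 138.5·ln 40.24 − 305.0 = 138.5·3.6949 − 305.0 = 206.738.
Gain = 206.738 / 226.436 = 0.9130 → 0.913.

0.913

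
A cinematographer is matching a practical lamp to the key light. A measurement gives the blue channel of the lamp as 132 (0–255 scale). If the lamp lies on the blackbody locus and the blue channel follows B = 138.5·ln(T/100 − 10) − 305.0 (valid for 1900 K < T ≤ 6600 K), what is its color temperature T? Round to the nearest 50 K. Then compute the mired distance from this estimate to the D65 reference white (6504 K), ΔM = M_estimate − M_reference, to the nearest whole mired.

ln(t − 10) = (132 + 305.0) / 138.5 = 3.1552.
t − 10 = e^3.1552 = 23.459, so t = 33.459.
T = 100·t = 3346 K → 3350 K to the nearest 50 K.
M_estimate = 10⁶/3350 = 298.51; M_reference = 10⁶/6504 = 153.75.
ΔM = 298.51 − 153.75 = 144.76 → +145 mireds.

+145 mireds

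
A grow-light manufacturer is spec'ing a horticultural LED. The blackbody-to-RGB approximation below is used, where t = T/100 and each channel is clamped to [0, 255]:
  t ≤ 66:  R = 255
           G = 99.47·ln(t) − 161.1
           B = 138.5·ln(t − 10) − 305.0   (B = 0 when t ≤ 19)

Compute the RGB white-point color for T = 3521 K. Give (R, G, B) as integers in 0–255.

(255, 193, 142)

t = 3521/100 = 35.21; the t ≤ 66 branch applies.
R = 255 by definition for t ≤ 66.
G = 99.47·ln 35.21 − 161.1 = 99.47·3.5613 − 161.1 = 193.146.
B = 138.5·ln(35.21 − 10) − 305.0 = 138.5·ln 25.21 − 305.0 = 138.5·3.2272 − 305.0 = 141.973.
Rounded: (255, 193, 142).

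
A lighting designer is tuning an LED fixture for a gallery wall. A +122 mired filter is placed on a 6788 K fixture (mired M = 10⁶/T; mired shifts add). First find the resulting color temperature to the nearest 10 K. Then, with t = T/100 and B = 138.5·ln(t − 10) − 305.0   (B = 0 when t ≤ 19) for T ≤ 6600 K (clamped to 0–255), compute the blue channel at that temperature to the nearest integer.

152

M_in = 10⁶/6788 = 147.32; M_out = 147.32 + (+122) = 269.32.
T_out = 10⁶/269.32 = 3713.1 K → 3710 K; t = 37.1.
B = 138.5·ln(37.1 − 10) − 305.0 = 138.5·ln 27.1 − 305.0 = 138.5·3.2995 − 305.0 = 151.985.
Rounded: 152.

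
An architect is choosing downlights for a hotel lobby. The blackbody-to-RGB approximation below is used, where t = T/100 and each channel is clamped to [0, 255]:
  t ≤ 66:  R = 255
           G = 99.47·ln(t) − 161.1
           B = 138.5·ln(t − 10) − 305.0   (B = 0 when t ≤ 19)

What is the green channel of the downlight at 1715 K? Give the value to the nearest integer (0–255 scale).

122

t = 1715/100 = 17.15; the t ≤ 66 branch applies.
G = 99.47·ln 17.15 − 161.1 = 99.47·2.8420 − 161.1 = 121.594.
Rounded: 122.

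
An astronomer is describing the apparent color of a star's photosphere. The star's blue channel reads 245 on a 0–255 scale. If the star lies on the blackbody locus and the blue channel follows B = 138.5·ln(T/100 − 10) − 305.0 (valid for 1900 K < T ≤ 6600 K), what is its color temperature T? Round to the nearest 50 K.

ln(t − 10) = (245 + 305.0) / 138.5 = 3.9711.
t − 10 = e^3.9711 = 53.044, so t = 63.044.
T = 100·t = 6304 K → 6300 K to the nearest 50 K.

6300 K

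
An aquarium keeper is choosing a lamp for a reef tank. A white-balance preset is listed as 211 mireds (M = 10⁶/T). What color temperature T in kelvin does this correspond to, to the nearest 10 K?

4740 K

T = 10⁶ / 211 = 4739.34 K → 4740 K.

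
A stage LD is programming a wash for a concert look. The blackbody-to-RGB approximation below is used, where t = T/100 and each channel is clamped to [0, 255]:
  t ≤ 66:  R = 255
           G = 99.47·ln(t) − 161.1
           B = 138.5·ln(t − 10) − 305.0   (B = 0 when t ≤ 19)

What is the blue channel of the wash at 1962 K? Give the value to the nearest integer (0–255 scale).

t = 1962/100 = 19.62; the t ≤ 66 branch applies.
B = 138.5·ln(19.62 − 10) − 305.0 = 138.5·ln 9.62 − 305.0 = 138.5·2.2638 − 305.0 = 8.542.
Rounded: 9.

9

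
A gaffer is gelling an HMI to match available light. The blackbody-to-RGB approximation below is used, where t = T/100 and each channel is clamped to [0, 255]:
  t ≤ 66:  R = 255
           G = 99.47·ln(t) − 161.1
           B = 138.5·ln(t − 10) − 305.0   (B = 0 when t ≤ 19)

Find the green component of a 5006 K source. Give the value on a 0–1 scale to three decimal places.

0.895

t = 5006/100 = 50.06; the t ≤ 66 branch applies.
G = 99.47·ln 50.06 − 161.1 = 99.47·3.9132 − 161.1 = 228.148.
On a 0–1 scale: 228.148/255 = 0.8947 → 0.895.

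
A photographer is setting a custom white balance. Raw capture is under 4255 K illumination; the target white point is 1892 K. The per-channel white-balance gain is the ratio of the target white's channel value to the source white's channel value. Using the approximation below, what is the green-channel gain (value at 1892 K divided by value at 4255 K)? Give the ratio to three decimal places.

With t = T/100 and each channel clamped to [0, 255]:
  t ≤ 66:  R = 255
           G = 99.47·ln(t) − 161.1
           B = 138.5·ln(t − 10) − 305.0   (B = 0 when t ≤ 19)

0.620

At 4255 K (t = 42.55):
  G = 99.47·ln 42.55 − 161.1 = 99.47·3.7507 − 161.1 = 211.980.
At 1892 K (t = 18.92):
  G = 99.47·ln 18.92 − 161.1 = 99.47·2.9402 − 161.1 = 131.364.
Gain = 131.364 / 211.980 = 0.6197 → 0.620.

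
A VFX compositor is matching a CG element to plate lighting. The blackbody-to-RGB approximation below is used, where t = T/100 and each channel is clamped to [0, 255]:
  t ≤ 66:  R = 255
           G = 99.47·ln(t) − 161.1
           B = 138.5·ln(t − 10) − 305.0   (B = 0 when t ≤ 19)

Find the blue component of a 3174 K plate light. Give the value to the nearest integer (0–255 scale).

t = 3174/100 = 31.74; the t ≤ 66 branch applies.
B = 138.5·ln(31.74 − 10) − 305.0 = 138.5·ln 21.74 − 305.0 = 138.5·3.0792 − 305.0 = 121.463.
Rounded: 121.

121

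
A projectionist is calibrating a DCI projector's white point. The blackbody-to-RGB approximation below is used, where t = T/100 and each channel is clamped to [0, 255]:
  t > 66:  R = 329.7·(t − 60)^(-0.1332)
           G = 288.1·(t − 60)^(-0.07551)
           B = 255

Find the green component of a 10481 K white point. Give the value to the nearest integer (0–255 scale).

t = 10481/100 = 104.81; the t > 66 branch applies.
G = 288.1·(104.81 − 60)^(-0.07551) = 288.1·44.81^(-0.07551) = 288.1·0.75042 = 216.196.
Rounded: 216.

216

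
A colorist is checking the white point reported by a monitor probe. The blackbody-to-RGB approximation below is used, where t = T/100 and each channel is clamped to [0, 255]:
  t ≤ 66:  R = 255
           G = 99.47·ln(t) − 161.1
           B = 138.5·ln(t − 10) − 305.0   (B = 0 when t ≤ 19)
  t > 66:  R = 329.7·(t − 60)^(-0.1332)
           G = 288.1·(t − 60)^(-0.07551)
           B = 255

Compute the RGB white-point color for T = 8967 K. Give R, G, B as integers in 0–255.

t = 8967/100 = 89.67; the t > 66 branch applies.
R = 329.7·(89.67 − 60)^(-0.1332) = 329.7·29.67^(-0.1332) = 329.7·0.63663 = 209.897.
G = 288.1·(89.67 − 60)^(-0.07551) = 288.1·29.67^(-0.07551) = 288.1·0.77415 = 223.033.
B = 255 by definition for t > 66.
Rounded: (210, 223, 255).

R=210, G=223, B=255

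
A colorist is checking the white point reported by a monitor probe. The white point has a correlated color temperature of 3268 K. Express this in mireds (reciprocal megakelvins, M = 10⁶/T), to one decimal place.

M = 10⁶ / 3268 = 305.998 → 306.0 mireds.

306.0 mireds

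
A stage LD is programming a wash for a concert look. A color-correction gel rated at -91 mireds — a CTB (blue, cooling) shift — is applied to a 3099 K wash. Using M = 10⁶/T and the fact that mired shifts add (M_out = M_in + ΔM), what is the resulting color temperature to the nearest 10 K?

4320 K

M_in = 10⁶/3099 = 322.68 mireds.
M_out = 322.68 + (-91) = 231.68 mireds.
T_out = 10⁶/231.68 = 4316.2 K → 4320 K.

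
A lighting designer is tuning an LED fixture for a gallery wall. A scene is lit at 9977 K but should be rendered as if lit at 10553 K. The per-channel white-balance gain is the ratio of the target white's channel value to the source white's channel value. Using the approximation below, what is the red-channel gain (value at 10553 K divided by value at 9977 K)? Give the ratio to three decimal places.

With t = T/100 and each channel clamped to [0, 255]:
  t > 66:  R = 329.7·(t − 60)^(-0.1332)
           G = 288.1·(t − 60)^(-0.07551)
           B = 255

0.982

At 9977 K (t = 99.77):
  R = 329.7·(99.77 − 60)^(-0.1332) = 329.7·39.77^(-0.1332) = 329.7·0.61226 = 201.864.
At 10553 K (t = 105.53):
  R = 329.7·(105.53 − 60)^(-0.1332) = 329.7·45.53^(-0.1332) = 329.7·0.60133 = 198.259.
Gain = 198.259 / 201.864 = 0.9821 → 0.982.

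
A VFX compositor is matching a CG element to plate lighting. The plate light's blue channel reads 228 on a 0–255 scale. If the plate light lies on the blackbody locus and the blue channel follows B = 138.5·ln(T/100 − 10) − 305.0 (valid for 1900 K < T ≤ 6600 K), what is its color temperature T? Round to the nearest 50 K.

5700 K

ln(t − 10) = (228 + 305.0) / 138.5 = 3.8484.
t − 10 = e^3.8484 = 46.917, so t = 56.917.
T = 100·t = 5692 K → 5700 K to the nearest 50 K.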